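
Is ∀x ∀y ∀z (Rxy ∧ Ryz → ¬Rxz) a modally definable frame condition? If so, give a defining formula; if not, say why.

Not definable by any modal formula

Modal frame validity is preserved under surjective bounded morphisms.
The 7-cycle (worlds s,t,u,v,w,x,y with s→t→u→v→w→x→y→s) is intransitive. Mapping every world to a single reflexive point • is a surjective bounded morphism; the reflexive point is not intransitive (R••∧R•• but R••).
So no modal formula (or set of formulas) defines exactly the intransitive frames.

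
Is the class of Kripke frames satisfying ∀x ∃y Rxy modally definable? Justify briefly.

The condition is seriality. A defining modal formula is □r → ◇r.

Definable; □r → ◇r defines it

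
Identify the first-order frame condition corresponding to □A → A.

Suppose □A→A is valid. At any x set V(A)={w : Rxw}. Then □A holds at x, so A holds at x, i.e. Rxx.

Reflexivity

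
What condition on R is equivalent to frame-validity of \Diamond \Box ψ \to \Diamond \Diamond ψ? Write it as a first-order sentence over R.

\forall x \forall y (xRy \to \exists w (yRw \wedge x R^2 w))

This is a Sahlqvist (Geach-type) schema ◇^1□^1ψ → □^0◇^2ψ.
Minimal-valuation argument: fix x; take any y with xR^1y and any z with xR^0z. Set V(ψ) to the set of worlds R-reachable from y in exactly 1 step. Then □^1ψ holds at y, so the antecedent holds at x; validity forces ◇^2ψ at z, giving a w with zR^2w and yR^1w.
First-order correspondent: \forall x \forall y (xRy \to \exists w (yRw \wedge x R^2 w)).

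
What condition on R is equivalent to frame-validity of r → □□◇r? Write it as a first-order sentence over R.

This is a Sahlqvist (Geach-type) schema ◇^0□^0r → □^2◇^1r.
Minimal-valuation argument: fix x; take any y with xR^0y and any z with xR^2z. Set V(r) to the set of worlds R-reachable from y in exactly 0 steps. Then □^0r holds at y, so the antecedent holds at x; validity forces ◇^1r at z, giving a w with zR^1w and yR^0w.
First-order correspondent: ∀x ∀z (xR²z → ∃w (x = w ∧ zRw)).

∀x ∀z (xR²z → ∃w (x = w ∧ zRw))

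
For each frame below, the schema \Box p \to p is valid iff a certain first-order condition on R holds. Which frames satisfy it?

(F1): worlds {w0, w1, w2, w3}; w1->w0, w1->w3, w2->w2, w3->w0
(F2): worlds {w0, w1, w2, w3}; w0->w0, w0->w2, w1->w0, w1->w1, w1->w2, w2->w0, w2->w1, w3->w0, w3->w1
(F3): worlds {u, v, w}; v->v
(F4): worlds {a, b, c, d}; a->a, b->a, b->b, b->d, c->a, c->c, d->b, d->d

The schema corresponds to reflexivity: \forall x Rxx.
(F1): fails — world w0 does not see itself.
(F2): fails — world w2 does not see itself.
(F3): fails — world u does not see itself.
(F4): condition met.

(F4)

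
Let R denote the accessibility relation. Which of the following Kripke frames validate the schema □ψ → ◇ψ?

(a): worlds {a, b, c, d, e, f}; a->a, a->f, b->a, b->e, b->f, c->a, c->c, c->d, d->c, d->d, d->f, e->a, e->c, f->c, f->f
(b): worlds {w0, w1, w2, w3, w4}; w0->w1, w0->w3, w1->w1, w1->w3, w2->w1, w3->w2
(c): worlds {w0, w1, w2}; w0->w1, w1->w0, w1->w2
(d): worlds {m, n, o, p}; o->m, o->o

(a)

Frame correspondent (Sahlqvist): ∀x ∃y Rxy — i.e. seriality.
(a): condition met.
(b): fails — world w4 has no successor.
(c): fails — world w2 has no successor.
(d): fails — world m has no successor.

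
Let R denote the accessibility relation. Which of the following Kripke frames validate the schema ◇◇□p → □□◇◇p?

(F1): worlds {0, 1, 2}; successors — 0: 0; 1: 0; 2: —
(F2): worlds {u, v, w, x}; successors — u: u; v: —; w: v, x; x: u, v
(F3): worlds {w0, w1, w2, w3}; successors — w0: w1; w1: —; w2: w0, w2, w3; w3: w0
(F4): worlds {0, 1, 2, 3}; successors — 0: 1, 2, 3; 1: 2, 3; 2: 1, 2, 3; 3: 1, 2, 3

This is the axiom for a generalized confluence (Geach) condition; its first-order frame correspondent is ∀x ∀y ∀z ((xR²y ∧ xR²z) → ∃w (yRw ∧ zR²w)).
(F1): holds.
(F2): fails — wR²u, wR²v but no t with uRt and vR²t.
(F3): fails — w2R²w0, w2R²w0 but no w with w0Rw and w0R²w.
(F4): holds.
Valid on: (F1), (F4).

(F1), (F4)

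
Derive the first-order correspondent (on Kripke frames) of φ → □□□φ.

This is a Sahlqvist (Geach-type) schema ◇^0□^0φ → □^3◇^0φ.
Minimal-valuation argument: fix x; take any y with xR^0y and any z with xR^3z. Set V(φ) to the set of worlds R-reachable from y in exactly 0 steps. Then □^0φ holds at y, so the antecedent holds at x; validity forces ◇^0φ at z, giving a w with zR^0w and yR^0w.
First-order correspondent: ∀x ∀z (xR³z → ∃w (x = w ∧ z = w)).

∀x ∀z (xR³z → ∃w (x = w ∧ z = w))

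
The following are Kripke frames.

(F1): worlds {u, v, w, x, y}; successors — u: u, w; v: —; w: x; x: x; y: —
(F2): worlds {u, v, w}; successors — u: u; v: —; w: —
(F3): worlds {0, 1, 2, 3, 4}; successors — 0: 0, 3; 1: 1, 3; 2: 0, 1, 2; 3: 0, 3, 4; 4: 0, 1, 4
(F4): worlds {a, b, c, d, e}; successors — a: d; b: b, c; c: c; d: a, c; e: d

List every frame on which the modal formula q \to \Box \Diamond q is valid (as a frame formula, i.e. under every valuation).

This is the axiom for symmetry; its first-order frame correspondent is \forall x \forall y (Rxy \to Ryx).
(F1): fails — Ruw but not Rwu.
(F2): satisfies the condition.
(F3): fails — R34 but not R43.
(F4): fails — Rbc but not Rcb.
Valid on: (F2).

(F2)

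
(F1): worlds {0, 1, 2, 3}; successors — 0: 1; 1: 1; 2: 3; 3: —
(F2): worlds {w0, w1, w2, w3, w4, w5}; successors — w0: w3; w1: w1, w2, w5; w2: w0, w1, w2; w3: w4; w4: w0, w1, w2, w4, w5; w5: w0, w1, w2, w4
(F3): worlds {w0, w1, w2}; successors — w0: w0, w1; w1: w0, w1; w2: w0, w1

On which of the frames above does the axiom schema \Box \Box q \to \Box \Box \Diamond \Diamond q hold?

(F1), (F3)

This is the axiom for a generalized confluence (Geach) condition; its first-order frame correspondent is \forall x \forall z (x R^2 z \to \exists w (x R^2 w \wedge z R^2 w)).
(F1): condition met.
(F2): fails — w2R²w0 but no w with w2R²w and w0R²w.
(F3): condition met.
Valid on: (F1), (F3).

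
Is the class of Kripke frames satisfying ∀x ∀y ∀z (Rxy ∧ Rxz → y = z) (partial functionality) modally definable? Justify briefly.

Yes: it is partial functionality, defined by the CD schema ◇r → □r.

Yes — defined by ◇r → □r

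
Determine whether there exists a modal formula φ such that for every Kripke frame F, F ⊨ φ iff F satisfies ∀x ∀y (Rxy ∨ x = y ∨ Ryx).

Not modally definable

Modal frame validity is preserved under disjoint unions.
Take 2 disjoint single-world reflexive frames: each is trivially connected, but their disjoint union has 2 worlds with no edge between distinct components, so it is not connected.
So the class is not modally definable.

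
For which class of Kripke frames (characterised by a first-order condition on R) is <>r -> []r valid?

Suppose ◇r→□r is valid. Take Rxy, Rxz and set V(r)={y}. Then ◇r at x, so □r at x, so r at z, i.e. z=y.
Conversely, any frame satisfying forall x forall y forall z (Rxy & Rxz -> y = z) validates the schema.
So the correspondent is partial functionality.

partial functionality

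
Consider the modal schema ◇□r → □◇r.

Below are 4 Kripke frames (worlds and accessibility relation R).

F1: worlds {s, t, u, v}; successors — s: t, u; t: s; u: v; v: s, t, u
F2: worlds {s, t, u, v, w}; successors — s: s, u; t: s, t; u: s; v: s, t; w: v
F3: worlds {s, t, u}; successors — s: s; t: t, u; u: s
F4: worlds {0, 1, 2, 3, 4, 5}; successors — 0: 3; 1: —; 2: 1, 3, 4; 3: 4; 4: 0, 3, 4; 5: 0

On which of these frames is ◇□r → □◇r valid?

This is the axiom for convergence; its first-order frame correspondent is ∀x ∀y ∀z (Rxy ∧ Rxz → ∃w (Ryw ∧ Rzw)).
F1: fails — Rsu and Rst but u and t have no common successor.
F2: satisfies the condition.
F3: fails — Rtt and Rtu but t and u have no common successor.
F4: fails — R23 and R21 but 3 and 1 have no common successor.

F2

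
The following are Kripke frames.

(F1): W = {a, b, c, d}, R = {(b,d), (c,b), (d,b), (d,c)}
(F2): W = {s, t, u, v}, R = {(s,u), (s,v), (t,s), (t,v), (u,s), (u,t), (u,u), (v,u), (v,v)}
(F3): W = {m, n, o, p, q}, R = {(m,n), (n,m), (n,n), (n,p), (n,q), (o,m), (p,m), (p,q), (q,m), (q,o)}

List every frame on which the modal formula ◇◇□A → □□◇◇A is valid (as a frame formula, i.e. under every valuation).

(F2)

This is the axiom for a generalized confluence (Geach) condition; its first-order frame correspondent is ∀x ∀y ∀z ((xR²y ∧ xR²z) → ∃w (yRw ∧ zR²w)).
(F1): fails — bR²b, bR²b but no w with bRw and bR²w.
(F2): condition met.
(F3): fails — nR²o, nR²o but no w with oRw and oR²w.
Valid on: (F2).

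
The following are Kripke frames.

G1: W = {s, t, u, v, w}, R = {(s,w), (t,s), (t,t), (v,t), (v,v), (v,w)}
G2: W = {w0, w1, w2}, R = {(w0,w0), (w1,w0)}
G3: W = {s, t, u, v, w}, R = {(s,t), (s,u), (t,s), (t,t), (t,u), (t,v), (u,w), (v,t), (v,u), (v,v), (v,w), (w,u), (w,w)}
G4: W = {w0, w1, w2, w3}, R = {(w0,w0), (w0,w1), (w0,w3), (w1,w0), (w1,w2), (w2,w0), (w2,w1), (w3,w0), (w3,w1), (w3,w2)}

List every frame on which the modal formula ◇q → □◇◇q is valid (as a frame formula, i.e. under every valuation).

This is the axiom for a generalized confluence (Geach) condition; its first-order frame correspondent is ∀x ∀y ∀z ((xRy ∧ xRz) → ∃w (y = w ∧ zR²w)).
G1: fails — sRw, sRw but no w* with w=w* and wR²w*.
G2: condition met.
G3: fails — sRt, sRu but no w* with t=w* and uR²w*.
G4: fails — w3Rw2, w3Rw1 but no w with w2=w and w1R²w.

G2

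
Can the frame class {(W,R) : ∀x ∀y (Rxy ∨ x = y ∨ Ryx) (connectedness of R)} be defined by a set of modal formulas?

No — not modally definable

Any modally definable frame class is closed under disjoint unions.
Take 3 disjoint single-world reflexive frames: each is trivially connected, but their disjoint union has 3 worlds with no edge between distinct components, so it is not connected.
So no modal formula (or set of formulas) defines exactly the connected frames.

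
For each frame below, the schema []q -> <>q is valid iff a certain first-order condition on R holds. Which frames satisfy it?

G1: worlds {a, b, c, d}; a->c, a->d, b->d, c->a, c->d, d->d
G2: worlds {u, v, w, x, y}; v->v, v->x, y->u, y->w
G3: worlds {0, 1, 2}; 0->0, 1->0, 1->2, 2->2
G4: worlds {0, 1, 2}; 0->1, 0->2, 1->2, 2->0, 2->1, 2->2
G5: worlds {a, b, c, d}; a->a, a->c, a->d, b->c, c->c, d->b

G1, G3, G4, G5

This is the axiom for seriality; its first-order frame correspondent is forall x exists y Rxy.
G1: satisfies the condition.
G2: fails — world u has no successor.
G3: satisfies the condition.
G4: satisfies the condition.
G5: satisfies the condition.
Valid on: G1, G3, G4, G5.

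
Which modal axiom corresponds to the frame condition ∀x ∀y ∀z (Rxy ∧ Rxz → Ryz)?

◇r → □◇r

This is the Euclidean property; the standard corresponding axiom is 5: ◇r → □◇r.
Suppose ◇r→□◇r is valid. Take Rxy, Rxz and set V(r)={y}. Then ◇r at x, so □◇r at x, so ◇r at z, so some w with Rzw has r; w=y, i.e. Rzy. By symmetry of the argument, Ryz.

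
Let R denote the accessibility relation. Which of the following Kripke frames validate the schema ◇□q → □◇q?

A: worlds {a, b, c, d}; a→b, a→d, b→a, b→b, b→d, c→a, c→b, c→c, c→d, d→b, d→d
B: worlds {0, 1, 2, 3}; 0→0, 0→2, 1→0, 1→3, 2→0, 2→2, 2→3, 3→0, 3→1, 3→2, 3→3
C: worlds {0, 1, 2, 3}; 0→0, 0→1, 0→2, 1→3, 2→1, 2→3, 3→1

This is the axiom for convergence; its first-order frame correspondent is ∀x ∀y ∀z (Rxy ∧ Rxz → ∃w (Ryw ∧ Rzw)).
A: condition met.
B: condition met.
C: fails — R00 and R01 but 0 and 1 have no common successor.

A, B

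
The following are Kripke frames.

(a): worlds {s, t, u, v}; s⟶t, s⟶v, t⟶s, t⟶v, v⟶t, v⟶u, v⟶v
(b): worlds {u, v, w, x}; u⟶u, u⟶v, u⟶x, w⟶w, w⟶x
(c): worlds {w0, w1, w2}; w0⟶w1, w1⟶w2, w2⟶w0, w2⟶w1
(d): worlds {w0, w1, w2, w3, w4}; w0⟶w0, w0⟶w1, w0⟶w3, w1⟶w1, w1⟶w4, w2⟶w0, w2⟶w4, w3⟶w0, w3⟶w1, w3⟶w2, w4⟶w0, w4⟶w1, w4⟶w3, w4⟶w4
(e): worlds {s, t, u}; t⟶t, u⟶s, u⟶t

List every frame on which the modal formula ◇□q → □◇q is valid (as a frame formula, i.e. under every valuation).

(d)

Frame correspondent (Sahlqvist): ∀x ∀y ∀z (Rxy ∧ Rxz → ∃w (Ryw ∧ Rzw)) — i.e. convergence.
(a): fails — Rvv and Rvu but v and u have no common successor.
(b): fails — Ruv and Ruv but v and v have no common successor.
(c): fails — Rw2w0 and Rw2w1 but w0 and w1 have no common successor.
(d): condition met.
(e): fails — Rus and Rus but s and s have no common successor.
Valid on: (d).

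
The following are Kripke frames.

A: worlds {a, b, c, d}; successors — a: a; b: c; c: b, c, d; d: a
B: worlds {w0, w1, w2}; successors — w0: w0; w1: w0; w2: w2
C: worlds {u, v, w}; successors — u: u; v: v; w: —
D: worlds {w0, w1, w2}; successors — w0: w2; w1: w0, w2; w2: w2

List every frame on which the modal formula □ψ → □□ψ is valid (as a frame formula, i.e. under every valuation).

B, C, D

Frame correspondent (Sahlqvist): ∀x ∀y ∀z (Rxy ∧ Ryz → Rxz) — i.e. transitivity.
A: fails — Rbc and Rcd but not Rbd.
B: holds.
C: holds.
D: holds.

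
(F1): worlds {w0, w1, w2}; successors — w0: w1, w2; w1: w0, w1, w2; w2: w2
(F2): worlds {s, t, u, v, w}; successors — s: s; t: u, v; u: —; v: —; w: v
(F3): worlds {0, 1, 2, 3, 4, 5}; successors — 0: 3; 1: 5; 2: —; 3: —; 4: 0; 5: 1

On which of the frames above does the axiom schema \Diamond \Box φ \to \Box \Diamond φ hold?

(F1)

Frame correspondent (Sahlqvist): \forall x \forall y \forall z (Rxy \wedge Rxz \to \exists w (Ryw \wedge Rzw)) — i.e. convergence.
(F1): holds.
(F2): fails — Rtv and Rtv but v and v have no common successor.
(F3): fails — R03 and R03 but 3 and 3 have no common successor.
Valid on: (F1).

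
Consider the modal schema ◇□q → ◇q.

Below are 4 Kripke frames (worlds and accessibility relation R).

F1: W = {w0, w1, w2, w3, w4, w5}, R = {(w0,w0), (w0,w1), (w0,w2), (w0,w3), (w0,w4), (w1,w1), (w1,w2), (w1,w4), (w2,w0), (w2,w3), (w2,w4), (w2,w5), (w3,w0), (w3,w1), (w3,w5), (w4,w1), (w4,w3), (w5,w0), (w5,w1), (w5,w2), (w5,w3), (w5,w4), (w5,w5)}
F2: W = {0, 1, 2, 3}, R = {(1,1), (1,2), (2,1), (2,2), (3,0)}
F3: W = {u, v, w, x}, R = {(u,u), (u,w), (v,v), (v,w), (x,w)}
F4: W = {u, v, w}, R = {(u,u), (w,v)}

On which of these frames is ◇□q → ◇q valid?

Frame correspondent (Sahlqvist): ∀x ∀y (xRy → ∃w (yRw ∧ xRw)) — i.e. a generalized confluence (Geach) condition.
F1: condition met.
F2: fails — 3R0 but no w with 0Rw and 3Rw.
F3: fails — uRw but no t with wRt and uRt.
F4: fails — wRv but no t with vRt and wRt.
Valid on: F1.

F1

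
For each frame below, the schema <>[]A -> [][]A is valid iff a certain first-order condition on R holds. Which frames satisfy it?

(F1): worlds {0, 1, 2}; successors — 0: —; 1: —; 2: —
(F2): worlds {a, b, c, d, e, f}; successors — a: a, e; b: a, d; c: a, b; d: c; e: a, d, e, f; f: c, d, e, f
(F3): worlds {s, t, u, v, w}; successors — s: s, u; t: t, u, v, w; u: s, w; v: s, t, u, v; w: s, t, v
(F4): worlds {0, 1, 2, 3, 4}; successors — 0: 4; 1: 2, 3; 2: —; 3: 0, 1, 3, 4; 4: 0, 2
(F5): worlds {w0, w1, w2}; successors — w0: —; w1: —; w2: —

This is the axiom for a generalized confluence (Geach) condition; its first-order frame correspondent is forall x forall y forall z ((xRy & x R^2 z) -> exists w (yRw & z = w)).
(F1): holds.
(F2): fails — aRa, aR²d but no w with aRw and d=w.
(F3): fails — sRs, sR²w but no w* with sRw* and w=w*.
(F4): fails — 1R2, 1R²0 but no w with 2Rw and 0=w.
(F5): holds.

(F1), (F5)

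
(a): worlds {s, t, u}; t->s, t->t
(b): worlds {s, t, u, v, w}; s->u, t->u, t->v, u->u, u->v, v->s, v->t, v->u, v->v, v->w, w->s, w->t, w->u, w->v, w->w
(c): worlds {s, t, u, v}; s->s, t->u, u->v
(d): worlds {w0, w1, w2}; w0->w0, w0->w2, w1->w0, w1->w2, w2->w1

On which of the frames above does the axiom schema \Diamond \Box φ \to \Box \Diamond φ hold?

(b)

This is the axiom for convergence; its first-order frame correspondent is \forall x \forall y \forall z (Rxy \wedge Rxz \to \exists w (Ryw \wedge Rzw)).
(a): fails — Rtt and Rts but t and s have no common successor.
(b): ✓.
(c): fails — Ruv and Ruv but v and v have no common successor.
(d): fails — Rw0w2 and Rw0w0 but w2 and w0 have no common successor.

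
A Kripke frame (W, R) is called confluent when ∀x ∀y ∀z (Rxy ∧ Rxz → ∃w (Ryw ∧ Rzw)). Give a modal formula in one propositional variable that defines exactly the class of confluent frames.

A defining formula is ◇□r → □◇r (the .2 axiom).
Suppose ◇□r→□◇r is valid. Take Rxy, Rxz and set V(r)={w : Ryw}. Then □r at y so ◇□r at x, so □◇r at x, so ◇r at z, giving w with Rzw and Ryw.

◇□r → □◇r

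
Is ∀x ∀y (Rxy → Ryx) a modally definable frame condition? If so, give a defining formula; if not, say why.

This is a Sahlqvist condition; the B axiom q → □◇q defines it.
Suppose q→□◇q is valid. Take Rxy and set V(q)={x}. Then q at x, so □◇q at x, so ◇q at y, so some z with Ryz has q; z=x, i.e. Ryx.

Yes, by q → □◇q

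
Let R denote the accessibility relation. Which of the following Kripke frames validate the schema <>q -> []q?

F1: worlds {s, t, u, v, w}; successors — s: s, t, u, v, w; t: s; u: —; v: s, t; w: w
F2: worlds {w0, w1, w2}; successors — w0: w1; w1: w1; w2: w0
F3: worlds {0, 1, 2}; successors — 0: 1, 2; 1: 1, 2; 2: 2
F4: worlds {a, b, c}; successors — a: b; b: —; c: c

F2, F4

Frame correspondent (Sahlqvist): forall x forall y forall z (Rxy & Rxz -> y = z) — i.e. partial functionality.
F1: fails — s sees both s and t.
F2: ✓.
F3: fails — 0 sees both 1 and 2.
F4: ✓.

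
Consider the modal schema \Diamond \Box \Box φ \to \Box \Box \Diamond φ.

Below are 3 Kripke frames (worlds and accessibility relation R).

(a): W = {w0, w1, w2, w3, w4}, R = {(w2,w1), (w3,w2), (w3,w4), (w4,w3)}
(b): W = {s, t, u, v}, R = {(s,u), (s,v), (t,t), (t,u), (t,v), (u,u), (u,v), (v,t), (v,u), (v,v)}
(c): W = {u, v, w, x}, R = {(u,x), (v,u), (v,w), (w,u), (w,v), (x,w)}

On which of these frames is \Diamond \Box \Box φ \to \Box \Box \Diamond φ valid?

The schema corresponds to a generalized confluence (Geach) condition: \forall x \forall y \forall z ((xRy \wedge x R^2 z) \to \exists w (y R^2 w \wedge zRw)).
(a): fails — w3Rw2, w3R²w1 but no w with w2R²w and w1Rw.
(b): ✓.
(c): fails — vRu, vR²u but no t with uR²t and uRt.

(b)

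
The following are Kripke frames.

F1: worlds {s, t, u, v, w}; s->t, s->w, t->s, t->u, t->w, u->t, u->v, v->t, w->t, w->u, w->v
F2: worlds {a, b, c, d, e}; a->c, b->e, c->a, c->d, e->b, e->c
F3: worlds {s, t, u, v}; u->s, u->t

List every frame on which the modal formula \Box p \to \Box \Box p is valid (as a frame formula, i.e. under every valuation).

F3

Frame correspondent (Sahlqvist): \forall x \forall y \forall z (Rxy \wedge Ryz \to Rxz) — i.e. transitivity.
F1: fails — Rwt and Rts but not Rws.
F2: fails — Reb and Rbe but not Ree.
F3: holds.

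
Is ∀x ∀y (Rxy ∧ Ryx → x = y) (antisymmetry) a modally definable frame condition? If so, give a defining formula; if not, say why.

Modal frame validity is preserved under surjective bounded morphisms.
The 6-cycle (worlds w0,w1,w2,w3,w4,w5 with w0→w1→w2→w3→w4→w5→w0) is antisymmetric. Sending even-indexed worlds to a and odd-indexed worlds to b is a surjective bounded morphism onto the two-world frame with a↔b, which is not antisymmetric.
So no modal formula (or set of formulas) defines exactly the antisymmetric frames.

Not modally definable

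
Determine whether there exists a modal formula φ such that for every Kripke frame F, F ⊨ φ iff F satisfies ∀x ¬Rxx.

If a class were modally definable it would be closed under surjective bounded morphisms (Goldblatt–Thomason).
The 5-cycle (worlds s,t,u,v,w with s→t→u→v→w→s) is irreflexive, and the map sending every world to a single reflexive point • is a surjective bounded morphism (forth: every edge maps to (•,•); back: every world has a successor). So any modal formula valid on the 5-cycle is also valid on the reflexive point, which is not irreflexive.
So no modal formula (or set of formulas) defines exactly the irreflexive frames.

Not modally definable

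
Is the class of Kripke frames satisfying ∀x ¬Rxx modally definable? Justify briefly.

Not modally definable

Any modally definable frame class is closed under surjective bounded morphisms.
The 2-cycle (worlds 0,1 with 0→1→0) is irreflexive, and the map sending every world to a single reflexive point • is a surjective bounded morphism (forth: every edge maps to (•,•); back: every world has a successor). So any modal formula valid on the 2-cycle is also valid on the reflexive point, which is not irreflexive.
So the class is not modally definable.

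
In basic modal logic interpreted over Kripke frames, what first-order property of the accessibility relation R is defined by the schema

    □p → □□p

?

Transitivity

This is the 4 axiom.
It corresponds to transitivity: ∀x ∀y ∀z (Rxy ∧ Ryz → Rxz).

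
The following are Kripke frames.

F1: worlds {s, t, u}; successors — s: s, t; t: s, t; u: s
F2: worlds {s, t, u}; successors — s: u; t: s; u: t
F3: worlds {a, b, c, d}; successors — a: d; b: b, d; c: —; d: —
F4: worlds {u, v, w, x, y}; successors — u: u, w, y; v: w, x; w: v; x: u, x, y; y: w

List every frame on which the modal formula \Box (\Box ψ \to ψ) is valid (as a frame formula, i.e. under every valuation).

Frame correspondent (Sahlqvist): \forall x \forall y (Rxy \to Ryy) — i.e. shift-reflexivity.
F1: holds.
F2: fails — Rsu but not Ruu.
F3: fails — Rad but not Rdd.
F4: fails — Ruw but not Rww.
Valid on: F1.

F1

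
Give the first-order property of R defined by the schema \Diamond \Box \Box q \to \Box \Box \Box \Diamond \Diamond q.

This is a Sahlqvist (Geach-type) schema ◇^1□^2q → □^3◇^2q.
Minimal-valuation argument: fix x; take any y with xR^1y and any z with xR^3z. Set V(q) to the set of worlds R-reachable from y in exactly 2 steps. Then □^2q holds at y, so the antecedent holds at x; validity forces ◇^2q at z, giving a w with zR^2w and yR^2w.
First-order correspondent: \forall x \forall y \forall z ((xRy \wedge x R^3 z) \to \exists w (y R^2 w \wedge z R^2 w)).

\forall x \forall y \forall z ((xRy \wedge x R^3 z) \to \exists w (y R^2 w \wedge z R^2 w))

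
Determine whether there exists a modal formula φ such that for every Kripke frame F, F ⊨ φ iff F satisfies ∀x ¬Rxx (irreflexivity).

No — not modally definable

If a class were modally definable it would be closed under surjective bounded morphisms (Goldblatt–Thomason).
The 5-cycle (worlds 0,1,2,3,4 with 0→1→2→3→4→0) is irreflexive, and the map sending every world to a single reflexive point • is a surjective bounded morphism (forth: every edge maps to (•,•); back: every world has a successor). So any modal formula valid on the 5-cycle is also valid on the reflexive point, which is not irreflexive.
Hence irreflexivity is not modally definable.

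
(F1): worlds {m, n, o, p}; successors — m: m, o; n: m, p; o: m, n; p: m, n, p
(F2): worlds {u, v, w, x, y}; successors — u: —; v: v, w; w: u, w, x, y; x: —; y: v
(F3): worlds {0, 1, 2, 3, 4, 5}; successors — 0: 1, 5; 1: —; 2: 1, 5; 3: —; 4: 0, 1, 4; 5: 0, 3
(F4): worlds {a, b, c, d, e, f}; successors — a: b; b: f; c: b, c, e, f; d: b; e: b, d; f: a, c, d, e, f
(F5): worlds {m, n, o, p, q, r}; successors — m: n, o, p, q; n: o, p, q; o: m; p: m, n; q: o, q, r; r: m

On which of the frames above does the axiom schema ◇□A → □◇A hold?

(F1)

The schema corresponds to convergence: ∀x ∀y ∀z (Rxy ∧ Rxz → ∃w (Ryw ∧ Rzw)).
(F1): ✓.
(F2): fails — Rww and Rwu but w and u have no common successor.
(F3): fails — R01 and R01 but 1 and 1 have no common successor.
(F4): fails — Rcb and Rce but b and e have no common successor.
(F5): fails — Rmo and Rmq but o and q have no common successor.
Valid on: (F1).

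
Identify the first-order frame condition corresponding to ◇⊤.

Seriality

◇⊤ holds at w iff w has a successor, so frame-validity of ◇⊤ is exactly seriality. Equivalently via □r → ◇r:
Suppose □r→◇r is valid. At any x set V(r)=W. Then □r at x, so ◇r at x, so x has a successor.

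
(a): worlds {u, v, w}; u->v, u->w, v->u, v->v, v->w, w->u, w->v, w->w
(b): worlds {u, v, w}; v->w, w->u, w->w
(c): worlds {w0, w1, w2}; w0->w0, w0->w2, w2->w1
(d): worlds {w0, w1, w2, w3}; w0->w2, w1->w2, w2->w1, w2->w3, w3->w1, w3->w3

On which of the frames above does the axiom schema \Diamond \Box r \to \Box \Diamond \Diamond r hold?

(a)

The schema corresponds to a generalized confluence (Geach) condition: \forall x \forall y \forall z ((xRy \wedge xRz) \to \exists w (yRw \wedge z R^2 w)).
(a): condition met.
(b): fails — wRu, wRu but no t with uRt and uR²t.
(c): fails — w0Rw0, w0Rw2 but no w with w0Rw and w2R²w.
(d): fails — w2Rw1, w2Rw1 but no w with w1Rw and w1R²w.
Valid on: (a).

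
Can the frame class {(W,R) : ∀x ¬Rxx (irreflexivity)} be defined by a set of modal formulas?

If a class were modally definable it would be closed under surjective bounded morphisms (Goldblatt–Thomason).
The 3-cycle (worlds s,t,u with s→t→u→s) is irreflexive, and the map sending every world to a single reflexive point • is a surjective bounded morphism (forth: every edge maps to (•,•); back: every world has a successor). So any modal formula valid on the 3-cycle is also valid on the reflexive point, which is not irreflexive.
Hence irreflexivity is not modally definable.

No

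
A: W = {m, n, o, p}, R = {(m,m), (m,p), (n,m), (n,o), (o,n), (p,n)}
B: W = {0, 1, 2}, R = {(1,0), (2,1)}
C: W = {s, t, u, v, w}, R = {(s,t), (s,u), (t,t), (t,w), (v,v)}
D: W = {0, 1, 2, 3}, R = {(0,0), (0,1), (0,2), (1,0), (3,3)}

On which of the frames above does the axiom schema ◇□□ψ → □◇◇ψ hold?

A

The schema corresponds to a generalized confluence (Geach) condition: ∀x ∀y ∀z ((xRy ∧ xRz) → ∃w (yR²w ∧ zR²w)).
A: satisfies the condition.
B: fails — 1R0, 1R0 but no w with 0R²w and 0R²w.
C: fails — sRt, sRu but no w* with tR²w* and uR²w*.
D: fails — 0R0, 0R2 but no w with 0R²w and 2R²w.
Valid on: A.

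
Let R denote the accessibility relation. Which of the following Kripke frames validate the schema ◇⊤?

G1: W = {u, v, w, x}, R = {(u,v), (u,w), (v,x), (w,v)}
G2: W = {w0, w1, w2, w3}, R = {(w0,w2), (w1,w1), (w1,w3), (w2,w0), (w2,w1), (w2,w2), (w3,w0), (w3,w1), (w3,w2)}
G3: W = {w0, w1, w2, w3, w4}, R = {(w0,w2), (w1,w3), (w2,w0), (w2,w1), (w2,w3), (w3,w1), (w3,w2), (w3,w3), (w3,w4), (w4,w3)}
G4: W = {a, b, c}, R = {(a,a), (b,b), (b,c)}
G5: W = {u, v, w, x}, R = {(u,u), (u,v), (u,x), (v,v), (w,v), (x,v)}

G2, G3, G5

This is the axiom for seriality; its first-order frame correspondent is ∀x ∃y Rxy.
G1: fails — world x has no successor.
G2: holds.
G3: holds.
G4: fails — world c has no successor.
G5: holds.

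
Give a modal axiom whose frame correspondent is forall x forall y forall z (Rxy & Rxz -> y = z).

A defining formula is ◇q → □q (the CD axiom).
Suppose ◇q→□q is valid. Take Rxy, Rxz and set V(q)={y}. Then ◇q at x, so □q at x, so q at z, i.e. z=y.

◇q → □q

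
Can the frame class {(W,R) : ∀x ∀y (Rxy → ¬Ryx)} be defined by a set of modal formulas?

If a class were modally definable it would be closed under surjective bounded morphisms (Goldblatt–Thomason).
The 4-cycle (worlds s,t,u,v with s→t→u→v→s) is asymmetric. Mapping every world to a single reflexive point • is a surjective bounded morphism, and the reflexive point is not asymmetric (R•• but asymmetry requires ¬R••).
Hence asymmetry is not modally definable.

No — not modally definable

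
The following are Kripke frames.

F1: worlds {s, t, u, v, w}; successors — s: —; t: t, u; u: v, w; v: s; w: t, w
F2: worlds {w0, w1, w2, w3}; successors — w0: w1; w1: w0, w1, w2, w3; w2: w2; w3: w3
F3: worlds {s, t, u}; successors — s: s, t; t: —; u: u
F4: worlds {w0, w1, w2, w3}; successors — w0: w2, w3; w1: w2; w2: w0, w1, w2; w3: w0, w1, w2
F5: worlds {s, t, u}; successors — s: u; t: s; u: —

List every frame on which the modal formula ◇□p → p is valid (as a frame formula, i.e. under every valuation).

Frame correspondent (Sahlqvist): ∀x ∀y (Rxy → Ryx) — i.e. symmetry.
F1: fails — Ruv but not Rvu.
F2: fails — Rw1w2 but not Rw2w1.
F3: fails — Rst but not Rts.
F4: fails — Rw3w1 but not Rw1w3.
F5: fails — Rsu but not Rus.

none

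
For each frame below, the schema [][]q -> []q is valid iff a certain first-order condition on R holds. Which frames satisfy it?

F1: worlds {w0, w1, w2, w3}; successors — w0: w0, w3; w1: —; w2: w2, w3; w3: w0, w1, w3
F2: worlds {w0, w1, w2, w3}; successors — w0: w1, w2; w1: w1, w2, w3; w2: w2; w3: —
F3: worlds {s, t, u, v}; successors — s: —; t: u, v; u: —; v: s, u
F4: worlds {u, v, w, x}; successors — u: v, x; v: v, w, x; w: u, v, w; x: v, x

The schema corresponds to density: forall x forall y (Rxy -> exists z (Rxz & Rzy)).
F1: ✓.
F2: ✓.
F3: fails — Rvu but no z with Rvz and Rzu.
F4: ✓.
Valid on: F1, F2, F4.

F1, F2, F4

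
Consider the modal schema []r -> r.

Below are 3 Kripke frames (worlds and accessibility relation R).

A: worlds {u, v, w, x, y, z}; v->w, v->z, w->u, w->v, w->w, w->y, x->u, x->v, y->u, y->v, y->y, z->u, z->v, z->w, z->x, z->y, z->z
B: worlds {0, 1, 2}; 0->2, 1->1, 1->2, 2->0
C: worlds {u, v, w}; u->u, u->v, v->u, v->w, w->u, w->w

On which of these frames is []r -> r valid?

none

The schema corresponds to reflexivity: forall x Rxx.
A: fails — world u does not see itself.
B: fails — world 0 does not see itself.
C: fails — world v does not see itself.
Valid on no frame.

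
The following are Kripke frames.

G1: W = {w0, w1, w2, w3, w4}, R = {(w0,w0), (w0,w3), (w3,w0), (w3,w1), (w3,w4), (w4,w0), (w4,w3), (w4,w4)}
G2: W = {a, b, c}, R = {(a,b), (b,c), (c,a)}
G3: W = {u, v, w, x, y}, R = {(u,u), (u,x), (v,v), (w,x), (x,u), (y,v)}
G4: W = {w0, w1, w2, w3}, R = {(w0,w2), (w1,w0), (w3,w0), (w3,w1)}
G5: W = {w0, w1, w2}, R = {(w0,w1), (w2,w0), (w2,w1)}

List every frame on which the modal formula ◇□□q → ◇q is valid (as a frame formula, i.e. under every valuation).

The schema corresponds to a generalized confluence (Geach) condition: ∀x ∀y (xRy → ∃w (yR²w ∧ xRw)).
G1: fails — w3Rw1 but no w with w1R²w and w3Rw.
G2: fails — aRb but no w with bR²w and aRw.
G3: ✓.
G4: fails — w0Rw2 but no w with w2R²w and w0Rw.
G5: fails — w0Rw1 but no w with w1R²w and w0Rw.

G3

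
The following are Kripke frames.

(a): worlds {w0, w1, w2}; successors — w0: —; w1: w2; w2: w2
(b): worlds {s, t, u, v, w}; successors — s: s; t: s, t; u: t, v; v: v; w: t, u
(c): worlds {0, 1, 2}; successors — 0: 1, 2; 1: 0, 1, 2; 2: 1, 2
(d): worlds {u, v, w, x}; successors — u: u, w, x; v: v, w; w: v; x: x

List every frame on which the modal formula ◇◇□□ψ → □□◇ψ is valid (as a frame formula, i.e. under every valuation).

(a), (c)

Frame correspondent (Sahlqvist): ∀x ∀y ∀z ((xR²y ∧ xR²z) → ∃w (yR²w ∧ zRw)) — i.e. a generalized confluence (Geach) condition.
(a): holds.
(b): fails — uR²s, uR²v but no w* with sR²w* and vRw*.
(c): holds.
(d): fails — uR²v, uR²x but no t with vR²t and xRt.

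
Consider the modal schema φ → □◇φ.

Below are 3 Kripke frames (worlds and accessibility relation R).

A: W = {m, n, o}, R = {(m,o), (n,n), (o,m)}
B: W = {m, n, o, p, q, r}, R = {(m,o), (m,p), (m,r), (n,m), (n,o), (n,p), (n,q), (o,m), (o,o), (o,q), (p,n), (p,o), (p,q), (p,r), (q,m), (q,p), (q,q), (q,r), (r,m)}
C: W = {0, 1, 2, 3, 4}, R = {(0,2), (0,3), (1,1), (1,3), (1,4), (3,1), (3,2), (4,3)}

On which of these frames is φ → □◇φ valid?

A

Frame correspondent (Sahlqvist): ∀x ∀y (Rxy → Ryx) — i.e. symmetry.
A: satisfies the condition.
B: fails — Rpr but not Rrp.
C: fails — R32 but not R23.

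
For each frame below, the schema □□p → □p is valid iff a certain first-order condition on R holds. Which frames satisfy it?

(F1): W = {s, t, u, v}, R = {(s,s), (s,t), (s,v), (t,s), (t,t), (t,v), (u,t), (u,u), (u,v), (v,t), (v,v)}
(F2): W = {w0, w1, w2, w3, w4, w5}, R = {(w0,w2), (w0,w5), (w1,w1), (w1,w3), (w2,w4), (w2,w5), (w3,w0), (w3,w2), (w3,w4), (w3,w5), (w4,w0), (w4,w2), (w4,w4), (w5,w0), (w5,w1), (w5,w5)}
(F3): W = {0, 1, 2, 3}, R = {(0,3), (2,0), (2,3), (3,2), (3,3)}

(F1)

The schema corresponds to density: ∀x ∀y (Rxy → ∃z (Rxz ∧ Rzy)).
(F1): satisfies the condition.
(F2): fails — Rw0w2 but no z with Rw0z and Rzw2.
(F3): fails — R20 but no z with R2z and Rz0.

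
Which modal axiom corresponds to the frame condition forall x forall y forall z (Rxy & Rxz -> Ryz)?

◇r → □◇r

This is the Euclidean property; the standard corresponding axiom is 5: ◇r → □◇r.
Suppose ◇r→□◇r is valid. Take Rxy, Rxz and set V(r)={y}. Then ◇r at x, so □◇r at x, so ◇r at z, so some w with Rzw has r; w=y, i.e. Rzy. By symmetry of the argument, Ryz.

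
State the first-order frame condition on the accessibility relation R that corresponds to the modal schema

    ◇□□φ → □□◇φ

∀x ∀y ∀z ((xRy ∧ xR²z) → ∃w (yR²w ∧ zRw))

This is a Sahlqvist (Geach-type) schema ◇^1□^2φ → □^2◇^1φ.
Minimal-valuation argument: fix x; take any y with xR^1y and any z with xR^2z. Set V(φ) to the set of worlds R-reachable from y in exactly 2 steps. Then □^2φ holds at y, so the antecedent holds at x; validity forces ◇^1φ at z, giving a w with zR^1w and yR^2w.
First-order correspondent: ∀x ∀y ∀z ((xRy ∧ xR²z) → ∃w (yR²w ∧ zRw)).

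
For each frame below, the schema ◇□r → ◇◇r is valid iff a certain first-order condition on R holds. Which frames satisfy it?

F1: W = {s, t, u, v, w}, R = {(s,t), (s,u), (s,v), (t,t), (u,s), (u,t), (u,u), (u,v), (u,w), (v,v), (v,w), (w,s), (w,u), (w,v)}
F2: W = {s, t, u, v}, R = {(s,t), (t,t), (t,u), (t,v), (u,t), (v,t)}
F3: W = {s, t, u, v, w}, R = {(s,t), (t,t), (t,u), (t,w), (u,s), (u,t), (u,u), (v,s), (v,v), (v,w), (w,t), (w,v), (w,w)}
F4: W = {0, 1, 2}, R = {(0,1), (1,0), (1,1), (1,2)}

The schema corresponds to a generalized confluence (Geach) condition: ∀x ∀y (xRy → ∃w (yRw ∧ xR²w)).
F1: holds.
F2: holds.
F3: holds.
F4: fails — 1R2 but no w with 2Rw and 1R²w.

F1, F2, F3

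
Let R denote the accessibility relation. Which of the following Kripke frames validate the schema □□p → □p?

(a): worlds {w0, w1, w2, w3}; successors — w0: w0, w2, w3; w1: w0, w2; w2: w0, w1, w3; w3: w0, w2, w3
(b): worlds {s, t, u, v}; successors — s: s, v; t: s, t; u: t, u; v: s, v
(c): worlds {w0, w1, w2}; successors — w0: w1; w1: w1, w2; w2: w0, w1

Frame correspondent (Sahlqvist): ∀x ∀y (Rxy → ∃z (Rxz ∧ Rzy)) — i.e. density.
(a): fails — Rw2w1 but no z with Rw2z and Rzw1.
(b): satisfies the condition.
(c): fails — Rw2w0 but no z with Rw2z and Rzw0.

(b)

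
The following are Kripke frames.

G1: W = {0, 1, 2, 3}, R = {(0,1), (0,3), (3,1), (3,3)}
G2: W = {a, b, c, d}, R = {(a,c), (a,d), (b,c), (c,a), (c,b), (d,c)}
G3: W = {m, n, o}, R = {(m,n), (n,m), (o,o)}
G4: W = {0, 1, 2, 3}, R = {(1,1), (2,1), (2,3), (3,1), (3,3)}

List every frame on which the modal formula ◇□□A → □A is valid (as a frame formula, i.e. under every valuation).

G3

Frame correspondent (Sahlqvist): ∀x ∀y ∀z ((xRy ∧ xRz) → ∃w (yR²w ∧ z = w)) — i.e. a generalized confluence (Geach) condition.
G1: fails — 0R1, 0R1 but no w with 1R²w and 1=w.
G2: fails — aRd, aRc but no w with dR²w and c=w.
G3: ✓.
G4: fails — 2R1, 2R3 but no w with 1R²w and 3=w.
Valid on: G3.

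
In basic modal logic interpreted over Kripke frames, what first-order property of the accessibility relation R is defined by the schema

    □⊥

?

Emptiness of R

This schema is the Ver axiom.
Its frame correspondent is emptiness of R — ∀x ∀y ¬Rxy.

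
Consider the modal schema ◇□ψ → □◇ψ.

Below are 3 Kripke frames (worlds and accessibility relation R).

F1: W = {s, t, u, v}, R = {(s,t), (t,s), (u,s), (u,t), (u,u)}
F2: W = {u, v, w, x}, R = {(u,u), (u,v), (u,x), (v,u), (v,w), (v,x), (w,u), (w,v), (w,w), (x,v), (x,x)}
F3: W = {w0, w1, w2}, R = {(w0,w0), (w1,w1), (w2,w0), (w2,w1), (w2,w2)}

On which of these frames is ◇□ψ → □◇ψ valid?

F2

The schema corresponds to convergence: ∀x ∀y ∀z (Rxy ∧ Rxz → ∃w (Ryw ∧ Rzw)).
F1: fails — Rut and Rus but t and s have no common successor.
F2: condition met.
F3: fails — Rw2w1 and Rw2w0 but w1 and w0 have no common successor.
Valid on: F2.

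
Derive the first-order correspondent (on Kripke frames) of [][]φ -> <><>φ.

This is a Sahlqvist (Geach-type) schema ◇^0□^2φ → □^0◇^2φ.
First-order correspondent: forall x exists w (x R^2 w & x R^2 w).

forall x exists w (x R^2 w & x R^2 w)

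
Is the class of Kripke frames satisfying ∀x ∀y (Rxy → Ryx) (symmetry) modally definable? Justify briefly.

Definable; r → □◇r defines it

The condition is symmetry. A defining modal formula is r → □◇r.
Suppose r→□◇r is valid. Take Rxy and set V(r)={x}. Then r at x, so □◇r at x, so ◇r at y, so some z with Ryz has r; z=x, i.e. Ryx.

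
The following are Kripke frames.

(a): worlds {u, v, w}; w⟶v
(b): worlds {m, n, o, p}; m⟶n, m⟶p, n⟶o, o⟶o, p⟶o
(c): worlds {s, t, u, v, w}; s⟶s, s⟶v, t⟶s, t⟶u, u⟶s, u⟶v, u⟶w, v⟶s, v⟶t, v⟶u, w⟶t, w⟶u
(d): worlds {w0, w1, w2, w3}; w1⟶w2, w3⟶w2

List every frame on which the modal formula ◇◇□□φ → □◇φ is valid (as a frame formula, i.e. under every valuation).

(a), (b), (d)

Frame correspondent (Sahlqvist): ∀x ∀y ∀z ((xR²y ∧ xRz) → ∃w (yR²w ∧ zRw)) — i.e. a generalized confluence (Geach) condition.
(a): ✓.
(b): ✓.
(c): fails — uR²t, uRw but no w* with tR²w* and wRw*.
(d): ✓.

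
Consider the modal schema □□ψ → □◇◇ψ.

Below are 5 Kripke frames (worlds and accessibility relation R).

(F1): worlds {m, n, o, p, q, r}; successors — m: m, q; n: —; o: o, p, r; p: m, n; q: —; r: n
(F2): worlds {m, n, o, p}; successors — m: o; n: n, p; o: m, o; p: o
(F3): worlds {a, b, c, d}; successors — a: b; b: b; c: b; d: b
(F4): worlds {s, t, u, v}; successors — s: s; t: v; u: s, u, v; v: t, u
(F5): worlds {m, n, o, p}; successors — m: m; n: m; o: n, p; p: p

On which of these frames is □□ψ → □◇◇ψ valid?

This is the axiom for a generalized confluence (Geach) condition; its first-order frame correspondent is ∀x ∀z (xRz → ∃w (xR²w ∧ zR²w)).
(F1): fails — mRq but no w with mR²w and qR²w.
(F2): ✓.
(F3): ✓.
(F4): ✓.
(F5): ✓.
Valid on: (F2), (F3), (F4), (F5).

(F2), (F3), (F4), (F5)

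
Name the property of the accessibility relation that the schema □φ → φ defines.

Suppose □φ→φ is valid. At any x set V(φ)={w : Rxw}. Then □φ holds at x, so φ holds at x, i.e. Rxx.

reflexivity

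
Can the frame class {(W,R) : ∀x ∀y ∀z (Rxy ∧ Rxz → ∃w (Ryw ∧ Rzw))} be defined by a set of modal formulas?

Definable; ◇□p → □◇p defines it

This is a Sahlqvist condition; the .2 axiom ◇□p → □◇p defines it.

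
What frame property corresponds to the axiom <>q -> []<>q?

This is the 5 axiom.
Its frame correspondent is the Euclidean property — forall x forall y forall z (Rxy & Rxz -> Ryz).

the Euclidean property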